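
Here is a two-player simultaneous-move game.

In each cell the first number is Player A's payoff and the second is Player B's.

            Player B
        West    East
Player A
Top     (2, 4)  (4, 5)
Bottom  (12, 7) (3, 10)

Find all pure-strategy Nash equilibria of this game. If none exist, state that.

Player A against West: payoffs 2, 12 → best response Bottom.
Player A against East: payoffs 4, 3 → best response Top.
Player B against Top: payoffs 4, 5 → best response East.
Player B against Bottom: payoffs 7, 10 → best response East.
Mutual best responses: (Top, East).

The unique pure-strategy Nash equilibrium is (Top, East).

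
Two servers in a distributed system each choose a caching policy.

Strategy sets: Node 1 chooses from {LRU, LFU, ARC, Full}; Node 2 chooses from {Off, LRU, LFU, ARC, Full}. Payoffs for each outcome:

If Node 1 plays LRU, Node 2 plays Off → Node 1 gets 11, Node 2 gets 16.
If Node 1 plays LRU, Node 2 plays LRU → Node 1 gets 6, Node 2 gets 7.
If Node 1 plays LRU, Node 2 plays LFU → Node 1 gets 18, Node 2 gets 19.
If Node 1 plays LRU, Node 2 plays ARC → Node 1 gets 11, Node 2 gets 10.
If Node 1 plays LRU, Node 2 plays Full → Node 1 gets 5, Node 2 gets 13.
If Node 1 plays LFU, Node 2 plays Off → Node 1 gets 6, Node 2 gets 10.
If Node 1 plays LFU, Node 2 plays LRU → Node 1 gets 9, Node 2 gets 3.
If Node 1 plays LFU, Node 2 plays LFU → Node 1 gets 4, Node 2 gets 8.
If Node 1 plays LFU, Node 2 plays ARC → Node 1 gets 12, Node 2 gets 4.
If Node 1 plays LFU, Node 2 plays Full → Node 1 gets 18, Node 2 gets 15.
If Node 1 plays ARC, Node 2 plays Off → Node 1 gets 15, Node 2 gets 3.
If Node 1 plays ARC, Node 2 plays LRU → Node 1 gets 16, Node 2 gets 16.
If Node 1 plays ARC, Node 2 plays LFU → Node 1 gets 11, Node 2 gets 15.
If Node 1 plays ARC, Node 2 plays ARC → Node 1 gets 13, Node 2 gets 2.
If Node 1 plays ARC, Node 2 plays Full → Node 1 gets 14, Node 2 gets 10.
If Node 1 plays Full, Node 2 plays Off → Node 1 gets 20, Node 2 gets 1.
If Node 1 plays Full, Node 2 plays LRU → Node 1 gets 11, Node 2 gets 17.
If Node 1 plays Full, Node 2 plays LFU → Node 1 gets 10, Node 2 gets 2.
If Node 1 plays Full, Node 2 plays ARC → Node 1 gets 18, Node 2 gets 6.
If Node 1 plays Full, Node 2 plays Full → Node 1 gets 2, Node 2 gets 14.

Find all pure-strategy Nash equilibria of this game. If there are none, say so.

Mark each player's best response to every combination of opponents' strategies; a profile where every player is best-responding is a pure Nash equilibrium.
Node 1 against Off: payoffs 11, 6, 15, 20 → best response Full.
Node 1 against LRU: payoffs 6, 9, 16, 11 → best response ARC.
Node 1 against LFU: payoffs 18, 4, 11, 10 → best response LRU.
Node 1 against ARC: payoffs 11, 12, 13, 18 → best response Full.
Node 1 against Full: payoffs 5, 18, 14, 2 → best response LFU.
Node 2 against LRU: payoffs 16, 7, 19, 10, 13 → best response LFU.
Node 2 against LFU: payoffs 10, 3, 8, 4, 15 → best response Full.
Node 2 against ARC: payoffs 3, 16, 15, 2, 10 → best response LRU.
Node 2 against Full: payoffs 1, 17, 2, 6, 14 → best response LRU.
Mutual best responses: (LRU, LFU); (LFU, Full); (ARC, LRU).

The pure Nash equilibria are (LRU, LFU) and (LFU, Full) and (ARC, LRU).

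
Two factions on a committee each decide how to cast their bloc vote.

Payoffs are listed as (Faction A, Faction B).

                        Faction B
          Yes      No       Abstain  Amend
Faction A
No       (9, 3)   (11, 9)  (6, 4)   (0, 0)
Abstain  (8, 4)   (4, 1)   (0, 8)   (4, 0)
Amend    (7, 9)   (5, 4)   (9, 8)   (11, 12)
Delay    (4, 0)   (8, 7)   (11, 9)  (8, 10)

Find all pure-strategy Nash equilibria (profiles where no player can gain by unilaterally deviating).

(No, No); (Amend, Amend)

For each strategy profile, look for a profitable unilateral deviation.
(No, Yes): Faction B can switch to No (3 → 9). Not NE.
(No, No): Faction A gets 11, best alternative 8; Faction B gets 9, best alternative 4. No profitable deviation — NE.
(No, Abstain): Faction A can switch to Amend (6 → 9). Not NE.
(No, Amend): Faction A can switch to Abstain (0 → 4). Not NE.
(Abstain, Yes): Faction A can switch to No (8 → 9). Not NE.
(Abstain, No): Faction A can switch to No (4 → 11). Not NE.
(Abstain, Abstain): Faction A can switch to No (0 → 6). Not NE.
(Abstain, Amend): Faction A can switch to Amend (4 → 11). Not NE.
(Amend, Yes): Faction A can switch to No (7 → 9). Not NE.
(Amend, No): Faction A can switch to No (5 → 11). Not NE.
(Amend, Abstain): Faction A can switch to Delay (9 → 11). Not NE.
(Amend, Amend): Faction A gets 11, best alternative 8; Faction B gets 12, best alternative 9. No profitable deviation — NE.
(The remaining 4 profiles each have a profitable deviation by the same check.)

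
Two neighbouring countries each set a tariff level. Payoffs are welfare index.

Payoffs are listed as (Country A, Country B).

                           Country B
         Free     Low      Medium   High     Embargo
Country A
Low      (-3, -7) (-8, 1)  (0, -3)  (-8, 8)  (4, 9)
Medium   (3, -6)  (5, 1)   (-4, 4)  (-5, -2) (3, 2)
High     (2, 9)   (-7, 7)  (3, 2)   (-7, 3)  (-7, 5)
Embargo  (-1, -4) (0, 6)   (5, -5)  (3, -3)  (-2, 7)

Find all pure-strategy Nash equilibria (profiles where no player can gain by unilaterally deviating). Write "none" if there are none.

Pure NE: (Low, Embargo)

(Low, Free): Country A can switch to Medium (-3 → 3). Not NE.
(Low, Low): Country A can switch to Medium (-8 → 5). Not NE.
(Low, Medium): Country A can switch to High (0 → 3). Not NE.
(Low, High): Country A can switch to Medium (-8 → -5). Not NE.
(Low, Embargo): Country A gets 4, best alternative 3; Country B gets 9, best alternative 8. No profitable deviation — NE.
(Medium, Free): Country B can switch to Low (-6 → 1). Not NE.
(Medium, Low): Country B can switch to Medium (1 → 4). Not NE.
(Medium, Medium): Country A can switch to Low (-4 → 0). Not NE.
(Medium, High): Country A can switch to Embargo (-5 → 3). Not NE.
(The remaining 11 profiles each have a profitable deviation by the same check.)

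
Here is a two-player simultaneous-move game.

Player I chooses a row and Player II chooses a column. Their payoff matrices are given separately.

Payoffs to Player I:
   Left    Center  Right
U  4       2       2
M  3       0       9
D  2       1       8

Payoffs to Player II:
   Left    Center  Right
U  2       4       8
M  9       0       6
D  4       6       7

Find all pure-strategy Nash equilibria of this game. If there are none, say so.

Check each profile: it is a Nash equilibrium iff no player can strictly gain by switching unilaterally.
(U, Left): Player II can switch to Center (2 → 4). Not NE.
(U, Center): Player II can switch to Right (4 → 8). Not NE.
(U, Right): Player I can switch to M (2 → 9). Not NE.
(M, Left): Player I can switch to U (3 → 4). Not NE.
(M, Center): Player I can switch to U (0 → 2). Not NE.
(M, Right): Player II can switch to Left (6 → 9). Not NE.
(D, Left): Player I can switch to U (2 → 4). Not NE.
(D, Center): Player I can switch to U (1 → 2). Not NE.
(D, Right): Player I can switch to M (8 → 9). Not NE.

There is no pure-strategy Nash equilibrium.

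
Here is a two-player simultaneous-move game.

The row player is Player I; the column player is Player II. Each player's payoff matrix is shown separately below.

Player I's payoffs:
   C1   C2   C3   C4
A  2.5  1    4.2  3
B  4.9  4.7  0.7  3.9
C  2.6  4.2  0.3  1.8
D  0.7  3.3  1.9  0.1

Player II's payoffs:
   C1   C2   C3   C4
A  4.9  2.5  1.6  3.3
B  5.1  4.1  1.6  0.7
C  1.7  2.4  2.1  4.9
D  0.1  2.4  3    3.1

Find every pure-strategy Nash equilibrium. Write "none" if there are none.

Player I against C1: payoffs 2.5, 4.9, 2.6, 0.7 → best response B.
Player I against C2: payoffs 1, 4.7, 4.2, 3.3 → best response B.
Player I against C3: payoffs 4.2, 0.7, 0.3, 1.9 → best response A.
Player I against C4: payoffs 3, 3.9, 1.8, 0.1 → best response B.
Player II against A: payoffs 4.9, 2.5, 1.6, 3.3 → best response C1.
Player II against B: payoffs 5.1, 4.1, 1.6, 0.7 → best response C1.
Player II against C: payoffs 1.7, 2.4, 2.1, 4.9 → best response C4.
Player II against D: payoffs 0.1, 2.4, 3, 3.1 → best response C4.
Mutual best responses: (B, C1).

Pure NE: (B, C1)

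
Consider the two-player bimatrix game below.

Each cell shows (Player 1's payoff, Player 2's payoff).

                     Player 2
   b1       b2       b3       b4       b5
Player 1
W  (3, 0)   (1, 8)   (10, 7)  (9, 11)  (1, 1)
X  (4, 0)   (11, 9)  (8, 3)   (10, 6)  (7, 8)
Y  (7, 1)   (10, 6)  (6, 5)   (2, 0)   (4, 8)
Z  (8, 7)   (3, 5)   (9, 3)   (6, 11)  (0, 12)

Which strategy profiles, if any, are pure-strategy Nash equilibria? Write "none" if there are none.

Pure NE: (X, b2)

Mark each player's best response to every combination of opponents' strategies; a profile where every player is best-responding is a pure Nash equilibrium.
Player 1 against b1: payoffs 3, 4, 7, 8 → best response Z.
Player 1 against b2: payoffs 1, 11, 10, 3 → best response X.
Player 1 against b3: payoffs 10, 8, 6, 9 → best response W.
Player 1 against b4: payoffs 9, 10, 2, 6 → best response X.
Player 1 against b5: payoffs 1, 7, 4, 0 → best response X.
Player 2 against W: payoffs 0, 8, 7, 11, 1 → best response b4.
Player 2 against X: payoffs 0, 9, 3, 6, 8 → best response b2.
Player 2 against Y: payoffs 1, 6, 5, 0, 8 → best response b5.
Player 2 against Z: payoffs 7, 5, 3, 11, 12 → best response b5.
Mutual best responses: (X, b2).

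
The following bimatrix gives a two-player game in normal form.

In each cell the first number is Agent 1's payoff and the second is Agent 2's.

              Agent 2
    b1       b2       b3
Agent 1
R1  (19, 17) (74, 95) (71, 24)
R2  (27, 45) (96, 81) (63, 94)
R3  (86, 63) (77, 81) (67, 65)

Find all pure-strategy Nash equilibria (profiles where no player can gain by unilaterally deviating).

There is no pure-strategy Nash equilibrium.

For each player, find the best response to each opponent profile; mutual best responses are the pure NE.
Agent 1 against b1: payoffs 19, 27, 86 → best response R3.
Agent 1 against b2: payoffs 74, 96, 77 → best response R2.
Agent 1 against b3: payoffs 71, 63, 67 → best response R1.
Agent 2 against R1: payoffs 17, 95, 24 → best response b2.
Agent 2 against R2: payoffs 45, 81, 94 → best response b3.
Agent 2 against R3: payoffs 63, 81, 65 → best response b2.
No profile is a mutual best response for all players.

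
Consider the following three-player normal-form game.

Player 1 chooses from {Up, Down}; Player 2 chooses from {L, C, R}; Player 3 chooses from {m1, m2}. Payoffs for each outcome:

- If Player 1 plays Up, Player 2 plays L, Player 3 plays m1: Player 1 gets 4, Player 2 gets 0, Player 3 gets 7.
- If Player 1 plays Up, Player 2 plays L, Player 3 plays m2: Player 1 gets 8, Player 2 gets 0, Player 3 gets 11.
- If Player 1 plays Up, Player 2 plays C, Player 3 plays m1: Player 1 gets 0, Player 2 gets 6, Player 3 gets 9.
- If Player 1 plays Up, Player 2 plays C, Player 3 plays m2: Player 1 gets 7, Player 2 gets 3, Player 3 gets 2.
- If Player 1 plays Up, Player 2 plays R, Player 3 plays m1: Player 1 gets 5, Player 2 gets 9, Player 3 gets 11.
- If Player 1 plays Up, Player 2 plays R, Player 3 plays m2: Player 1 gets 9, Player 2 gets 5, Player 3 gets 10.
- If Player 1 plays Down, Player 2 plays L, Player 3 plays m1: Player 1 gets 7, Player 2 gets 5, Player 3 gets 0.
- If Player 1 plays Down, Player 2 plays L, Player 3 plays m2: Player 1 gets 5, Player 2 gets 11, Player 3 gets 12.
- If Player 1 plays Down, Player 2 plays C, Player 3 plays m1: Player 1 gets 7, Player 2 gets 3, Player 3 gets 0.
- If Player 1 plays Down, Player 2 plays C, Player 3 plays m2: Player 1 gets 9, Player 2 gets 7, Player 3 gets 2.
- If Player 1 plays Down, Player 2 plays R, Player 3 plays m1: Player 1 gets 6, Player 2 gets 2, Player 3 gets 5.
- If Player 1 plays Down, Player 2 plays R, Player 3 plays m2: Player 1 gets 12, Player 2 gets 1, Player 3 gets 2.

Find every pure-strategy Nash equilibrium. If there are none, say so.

There is no pure-strategy Nash equilibrium.

(Up, L, m1): Player 1 can switch to Down (4 → 7). Not NE.
(Up, L, m2): Player 2 can switch to C (0 → 3). Not NE.
(Up, C, m1): Player 1 can switch to Down (0 → 7). Not NE.
(Up, C, m2): Player 1 can switch to Down (7 → 9). Not NE.
(Up, R, m1): Player 1 can switch to Down (5 → 6). Not NE.
(Up, R, m2): Player 1 can switch to Down (9 → 12). Not NE.
(The remaining 6 profiles each have a profitable deviation by the same check.)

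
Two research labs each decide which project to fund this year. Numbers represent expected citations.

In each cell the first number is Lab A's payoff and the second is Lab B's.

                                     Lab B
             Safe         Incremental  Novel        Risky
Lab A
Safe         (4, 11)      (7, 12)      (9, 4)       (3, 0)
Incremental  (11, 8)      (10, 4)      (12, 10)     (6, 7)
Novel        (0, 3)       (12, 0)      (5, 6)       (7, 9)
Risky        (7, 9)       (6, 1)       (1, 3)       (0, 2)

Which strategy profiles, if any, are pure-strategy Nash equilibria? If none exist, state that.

Mark each player's best response to every combination of opponents' strategies; a profile where every player is best-responding is a pure Nash equilibrium.
Lab A against Safe: payoffs 4, 11, 0, 7 → best response Incremental.
Lab A against Incremental: payoffs 7, 10, 12, 6 → best response Novel.
Lab A against Novel: payoffs 9, 12, 5, 1 → best response Incremental.
Lab A against Risky: payoffs 3, 6, 7, 0 → best response Novel.
Lab B against Safe: payoffs 11, 12, 4, 0 → best response Incremental.
Lab B against Incremental: payoffs 8, 4, 10, 7 → best response Novel.
Lab B against Novel: payoffs 3, 0, 6, 9 → best response Risky.
Lab B against Risky: payoffs 9, 1, 3, 2 → best response Safe.
Mutual best responses: (Incremental, Novel); (Novel, Risky).

The pure Nash equilibria are (Incremental, Novel); (Novel, Risky).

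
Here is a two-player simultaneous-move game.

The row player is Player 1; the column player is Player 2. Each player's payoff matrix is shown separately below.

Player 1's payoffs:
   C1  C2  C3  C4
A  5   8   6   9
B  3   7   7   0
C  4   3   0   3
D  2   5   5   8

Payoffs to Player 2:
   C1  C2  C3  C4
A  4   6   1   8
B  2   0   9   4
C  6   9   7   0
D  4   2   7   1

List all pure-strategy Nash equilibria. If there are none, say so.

Pure-strategy Nash equilibria: (A, C4); (B, C3)

(A, C1): Player 2 can switch to C2 (4 → 6). Not NE.
(A, C2): Player 2 can switch to C4 (6 → 8). Not NE.
(A, C3): Player 1 can switch to B (6 → 7). Not NE.
(A, C4): Player 1 gets 9, best alternative 8; Player 2 gets 8, best alternative 6. No profitable deviation — NE.
(B, C1): Player 1 can switch to A (3 → 5). Not NE.
(B, C2): Player 1 can switch to A (7 → 8). Not NE.
(B, C3): Player 1 gets 7, best alternative 6; Player 2 gets 9, best alternative 4. No profitable deviation — NE.
(B, C4): Player 1 can switch to A (0 → 9). Not NE.
(C, C1): Player 1 can switch to A (4 → 5). Not NE.
(C, C2): Player 1 can switch to A (3 → 8). Not NE.
(C, C3): Player 1 can switch to A (0 → 6). Not NE.
(C, C4): Player 1 can switch to A (3 → 9). Not NE.
(The remaining 4 profiles each have a profitable deviation by the same check.)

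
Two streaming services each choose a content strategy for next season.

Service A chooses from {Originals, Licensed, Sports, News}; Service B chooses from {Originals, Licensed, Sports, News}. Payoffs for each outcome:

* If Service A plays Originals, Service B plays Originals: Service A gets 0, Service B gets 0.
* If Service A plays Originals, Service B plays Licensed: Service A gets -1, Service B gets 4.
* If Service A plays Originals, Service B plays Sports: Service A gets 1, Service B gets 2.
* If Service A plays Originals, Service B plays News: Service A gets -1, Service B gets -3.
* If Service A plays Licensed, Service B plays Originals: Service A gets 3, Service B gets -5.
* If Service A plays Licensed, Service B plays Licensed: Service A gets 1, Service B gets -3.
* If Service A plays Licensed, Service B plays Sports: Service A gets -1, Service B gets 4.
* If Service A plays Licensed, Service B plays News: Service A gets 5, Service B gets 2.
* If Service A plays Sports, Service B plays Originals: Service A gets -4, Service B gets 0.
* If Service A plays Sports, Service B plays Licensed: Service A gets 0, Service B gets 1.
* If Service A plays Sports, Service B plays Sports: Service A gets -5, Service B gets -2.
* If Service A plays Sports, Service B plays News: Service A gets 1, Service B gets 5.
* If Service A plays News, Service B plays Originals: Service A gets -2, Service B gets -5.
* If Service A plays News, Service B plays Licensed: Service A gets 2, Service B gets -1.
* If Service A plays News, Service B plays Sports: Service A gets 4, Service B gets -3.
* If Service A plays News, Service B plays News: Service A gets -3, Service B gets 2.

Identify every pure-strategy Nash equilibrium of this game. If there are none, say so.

There is no pure-strategy Nash equilibrium.

For each strategy profile, look for a profitable unilateral deviation.
(Originals, Originals): Service A can switch to Licensed (0 → 3). Not NE.
(Originals, Licensed): Service A can switch to Licensed (-1 → 1). Not NE.
(Originals, Sports): Service A can switch to News (1 → 4). Not NE.
(Originals, News): Service A can switch to Licensed (-1 → 5). Not NE.
(Licensed, Originals): Service B can switch to Licensed (-5 → -3). Not NE.
(Licensed, Licensed): Service A can switch to News (1 → 2). Not NE.
(The remaining 10 profiles each have a profitable deviation by the same check.)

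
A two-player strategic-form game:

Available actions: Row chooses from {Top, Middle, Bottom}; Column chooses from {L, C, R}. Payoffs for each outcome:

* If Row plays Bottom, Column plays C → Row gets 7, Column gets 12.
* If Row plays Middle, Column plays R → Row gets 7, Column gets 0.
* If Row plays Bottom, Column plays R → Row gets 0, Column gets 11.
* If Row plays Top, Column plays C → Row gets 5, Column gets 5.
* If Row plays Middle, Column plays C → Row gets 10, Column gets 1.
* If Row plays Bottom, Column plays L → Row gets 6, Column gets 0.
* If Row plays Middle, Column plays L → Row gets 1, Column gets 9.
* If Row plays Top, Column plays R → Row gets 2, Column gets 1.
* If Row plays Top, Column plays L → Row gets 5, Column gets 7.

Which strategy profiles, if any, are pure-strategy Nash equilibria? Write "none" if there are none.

There is no pure-strategy Nash equilibrium.

Row against L: payoffs 5, 1, 6 → best response Bottom.
Row against C: payoffs 5, 10, 7 → best response Middle.
Row against R: payoffs 2, 7, 0 → best response Middle.
Column against Top: payoffs 7, 5, 1 → best response L.
Column against Middle: payoffs 9, 1, 0 → best response L.
Column against Bottom: payoffs 0, 12, 11 → best response C.
No profile is a mutual best response for all players.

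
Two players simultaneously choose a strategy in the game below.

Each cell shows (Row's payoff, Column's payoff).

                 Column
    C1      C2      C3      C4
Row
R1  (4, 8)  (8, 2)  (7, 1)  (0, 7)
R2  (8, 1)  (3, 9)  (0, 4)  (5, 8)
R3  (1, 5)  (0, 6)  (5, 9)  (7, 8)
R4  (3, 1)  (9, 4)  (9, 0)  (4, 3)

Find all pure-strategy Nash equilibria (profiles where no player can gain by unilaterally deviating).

Row against C1: payoffs 4, 8, 1, 3 → best response R2.
Row against C2: payoffs 8, 3, 0, 9 → best response R4.
Row against C3: payoffs 7, 0, 5, 9 → best response R4.
Row against C4: payoffs 0, 5, 7, 4 → best response R3.
Column against R1: payoffs 8, 2, 1, 7 → best response C1.
Column against R2: payoffs 1, 9, 4, 8 → best response C2.
Column against R3: payoffs 5, 6, 9, 8 → best response C3.
Column against R4: payoffs 1, 4, 0, 3 → best response C2.
Mutual best responses: (R4, C2).

Pure NE: (R4, C2)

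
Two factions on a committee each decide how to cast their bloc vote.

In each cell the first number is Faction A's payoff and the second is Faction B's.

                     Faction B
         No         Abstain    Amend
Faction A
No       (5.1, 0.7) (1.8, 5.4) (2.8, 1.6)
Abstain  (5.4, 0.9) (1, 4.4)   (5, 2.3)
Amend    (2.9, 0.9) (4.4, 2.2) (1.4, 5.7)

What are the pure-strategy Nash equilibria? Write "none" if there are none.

There is no pure-strategy Nash equilibrium.

Faction A against No: payoffs 5.1, 5.4, 2.9 → best response Abstain.
Faction A against Abstain: payoffs 1.8, 1, 4.4 → best response Amend.
Faction A against Amend: payoffs 2.8, 5, 1.4 → best response Abstain.
Faction B against No: payoffs 0.7, 5.4, 1.6 → best response Abstain.
Faction B against Abstain: payoffs 0.9, 4.4, 2.3 → best response Abstain.
Faction B against Amend: payoffs 0.9, 2.2, 5.7 → best response Amend.
No profile is a mutual best response for all players.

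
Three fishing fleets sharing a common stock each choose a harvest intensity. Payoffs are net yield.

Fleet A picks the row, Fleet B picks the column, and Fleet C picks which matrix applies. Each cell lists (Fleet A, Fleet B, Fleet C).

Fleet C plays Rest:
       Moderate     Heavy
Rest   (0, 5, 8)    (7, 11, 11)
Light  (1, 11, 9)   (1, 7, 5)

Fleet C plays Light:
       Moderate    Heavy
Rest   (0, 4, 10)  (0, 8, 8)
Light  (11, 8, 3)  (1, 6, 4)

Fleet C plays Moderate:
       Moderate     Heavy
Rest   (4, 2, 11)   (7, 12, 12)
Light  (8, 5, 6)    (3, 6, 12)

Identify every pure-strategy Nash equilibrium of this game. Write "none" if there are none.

The pure Nash equilibria are (Rest, Heavy, Moderate), (Light, Moderate, Rest).

For each strategy profile, look for a profitable unilateral deviation.
(Rest, Moderate, Rest): Fleet A can switch to Light (0 → 1). Not NE.
(Rest, Moderate, Light): Fleet A can switch to Light (0 → 11). Not NE.
(Rest, Moderate, Moderate): Fleet A can switch to Light (4 → 8). Not NE.
(Rest, Heavy, Rest): Fleet C can switch to Moderate (11 → 12). Not NE.
(Rest, Heavy, Light): Fleet A can switch to Light (0 → 1). Not NE.
(Rest, Heavy, Moderate): Fleet A gets 7, best alternative 3; Fleet B gets 12, best alternative 2; Fleet C gets 12, best alternative 11. No profitable deviation — NE.
(Light, Moderate, Rest): Fleet A gets 1, best alternative 0; Fleet B gets 11, best alternative 7; Fleet C gets 9, best alternative 6. No profitable deviation — NE.
(Light, Moderate, Light): Fleet C can switch to Rest (3 → 9). Not NE.
(The remaining 4 profiles each have a profitable deviation by the same check.)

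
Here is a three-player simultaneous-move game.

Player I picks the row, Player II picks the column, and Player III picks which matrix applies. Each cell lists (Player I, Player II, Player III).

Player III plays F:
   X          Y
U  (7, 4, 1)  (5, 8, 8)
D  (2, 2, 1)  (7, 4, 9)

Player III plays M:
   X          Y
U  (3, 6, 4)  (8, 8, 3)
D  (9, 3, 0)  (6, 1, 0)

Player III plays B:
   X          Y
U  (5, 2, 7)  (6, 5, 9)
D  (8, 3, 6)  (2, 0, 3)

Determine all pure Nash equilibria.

Mark each player's best response to every combination of opponents' strategies; a profile where every player is best-responding is a pure Nash equilibrium.
Player I against (X, F): payoffs 7, 2 → best response U.
Player I against (X, M): payoffs 3, 9 → best response D.
Player I against (X, B): payoffs 5, 8 → best response D.
Player I against (Y, F): payoffs 5, 7 → best response D.
Player I against (Y, M): payoffs 8, 6 → best response U.
Player I against (Y, B): payoffs 6, 2 → best response U.
Player II against (U, F): payoffs 4, 8 → best response Y.
Player II against (U, M): payoffs 6, 8 → best response Y.
Player II against (U, B): payoffs 2, 5 → best response Y.
Player II against (D, F): payoffs 2, 4 → best response Y.
Player II against (D, M): payoffs 3, 1 → best response X.
Player II against (D, B): payoffs 3, 0 → best response X.
Player III against (U, X): payoffs 1, 4, 7 → best response B.
Player III against (U, Y): payoffs 8, 3, 9 → best response B.
Player III against (D, X): payoffs 1, 0, 6 → best response B.
Player III against (D, Y): payoffs 9, 0, 3 → best response F.
Mutual best responses: (U, Y, B); (D, X, B); (D, Y, F).

The pure Nash equilibria are (U, Y, B); (D, X, B); (D, Y, F).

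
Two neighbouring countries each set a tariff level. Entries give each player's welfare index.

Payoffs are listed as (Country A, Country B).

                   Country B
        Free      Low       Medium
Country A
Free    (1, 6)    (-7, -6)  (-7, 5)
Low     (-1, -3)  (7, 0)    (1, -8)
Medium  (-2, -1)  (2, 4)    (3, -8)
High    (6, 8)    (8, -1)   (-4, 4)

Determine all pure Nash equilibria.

Country A against Free: payoffs 1, -1, -2, 6 → best response High.
Country A against Low: payoffs -7, 7, 2, 8 → best response High.
Country A against Medium: payoffs -7, 1, 3, -4 → best response Medium.
Country B against Free: payoffs 6, -6, 5 → best response Free.
Country B against Low: payoffs -3, 0, -8 → best response Low.
Country B against Medium: payoffs -1, 4, -8 → best response Low.
Country B against High: payoffs 8, -1, 4 → best response Free.
Mutual best responses: (High, Free).

The unique pure-strategy Nash equilibrium is (High, Free).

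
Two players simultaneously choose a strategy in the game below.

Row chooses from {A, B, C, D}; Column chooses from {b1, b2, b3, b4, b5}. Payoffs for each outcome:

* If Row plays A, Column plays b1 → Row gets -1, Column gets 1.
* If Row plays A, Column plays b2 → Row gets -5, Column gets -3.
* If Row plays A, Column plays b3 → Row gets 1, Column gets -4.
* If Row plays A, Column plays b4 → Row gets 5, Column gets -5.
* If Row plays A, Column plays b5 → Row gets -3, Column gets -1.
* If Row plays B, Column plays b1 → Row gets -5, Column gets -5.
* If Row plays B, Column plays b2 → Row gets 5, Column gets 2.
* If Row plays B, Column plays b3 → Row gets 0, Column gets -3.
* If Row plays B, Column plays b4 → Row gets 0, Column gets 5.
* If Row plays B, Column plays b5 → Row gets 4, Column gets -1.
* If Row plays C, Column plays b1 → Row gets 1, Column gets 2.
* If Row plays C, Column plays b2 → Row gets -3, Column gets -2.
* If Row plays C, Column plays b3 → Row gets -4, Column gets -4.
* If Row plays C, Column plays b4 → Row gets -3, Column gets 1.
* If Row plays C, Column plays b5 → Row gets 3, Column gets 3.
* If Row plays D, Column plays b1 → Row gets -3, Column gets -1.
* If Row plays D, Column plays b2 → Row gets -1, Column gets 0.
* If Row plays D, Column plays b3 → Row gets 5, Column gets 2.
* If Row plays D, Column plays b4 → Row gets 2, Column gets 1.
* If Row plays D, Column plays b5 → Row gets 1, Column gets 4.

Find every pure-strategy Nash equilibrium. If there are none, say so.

(A, b1): Row can switch to C (-1 → 1). Not NE.
(A, b2): Row can switch to B (-5 → 5). Not NE.
(A, b3): Row can switch to D (1 → 5). Not NE.
(A, b4): Column can switch to b1 (-5 → 1). Not NE.
(A, b5): Row can switch to B (-3 → 4). Not NE.
(B, b1): Row can switch to A (-5 → -1). Not NE.
(B, b2): Column can switch to b4 (2 → 5). Not NE.
(B, b3): Row can switch to A (0 → 1). Not NE.
(B, b4): Row can switch to A (0 → 5). Not NE.
(B, b5): Column can switch to b2 (-1 → 2). Not NE.
(The remaining 10 profiles each have a profitable deviation by the same check.)

No pure-strategy Nash equilibrium.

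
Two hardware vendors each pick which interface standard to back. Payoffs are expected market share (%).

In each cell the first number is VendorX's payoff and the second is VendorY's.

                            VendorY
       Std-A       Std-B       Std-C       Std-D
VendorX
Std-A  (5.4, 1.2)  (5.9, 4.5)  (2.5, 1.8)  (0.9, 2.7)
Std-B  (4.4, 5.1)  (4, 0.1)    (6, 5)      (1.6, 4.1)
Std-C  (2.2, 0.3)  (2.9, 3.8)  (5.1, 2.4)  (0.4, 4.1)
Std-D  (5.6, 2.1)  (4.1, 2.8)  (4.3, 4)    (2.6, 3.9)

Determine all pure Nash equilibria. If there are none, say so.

Check each profile: it is a Nash equilibrium iff no player can strictly gain by switching unilaterally.
(Std-A, Std-A): VendorX can switch to Std-D (5.4 → 5.6). Not NE.
(Std-A, Std-B): VendorX gets 5.9, best alternative 4.1; VendorY gets 4.5, best alternative 2.7. No profitable deviation — NE.
(Std-A, Std-C): VendorX can switch to Std-B (2.5 → 6). Not NE.
(Std-A, Std-D): VendorX can switch to Std-B (0.9 → 1.6). Not NE.
(Std-B, Std-A): VendorX can switch to Std-A (4.4 → 5.4). Not NE.
(Std-B, Std-B): VendorX can switch to Std-A (4 → 5.9). Not NE.
(Std-B, Std-C): VendorY can switch to Std-A (5 → 5.1). Not NE.
(Std-B, Std-D): VendorX can switch to Std-D (1.6 → 2.6). Not NE.
(Std-C, Std-A): VendorX can switch to Std-A (2.2 → 5.4). Not NE.
(Std-C, Std-B): VendorX can switch to Std-A (2.9 → 5.9). Not NE.
(Std-C, Std-C): VendorX can switch to Std-B (5.1 → 6). Not NE.
(Std-C, Std-D): VendorX can switch to Std-A (0.4 → 0.9). Not NE.
(Std-D, Std-A): VendorY can switch to Std-B (2.1 → 2.8). Not NE.
(The remaining 3 profiles each have a profitable deviation by the same check.)

The unique pure-strategy Nash equilibrium is (Std-A, Std-B).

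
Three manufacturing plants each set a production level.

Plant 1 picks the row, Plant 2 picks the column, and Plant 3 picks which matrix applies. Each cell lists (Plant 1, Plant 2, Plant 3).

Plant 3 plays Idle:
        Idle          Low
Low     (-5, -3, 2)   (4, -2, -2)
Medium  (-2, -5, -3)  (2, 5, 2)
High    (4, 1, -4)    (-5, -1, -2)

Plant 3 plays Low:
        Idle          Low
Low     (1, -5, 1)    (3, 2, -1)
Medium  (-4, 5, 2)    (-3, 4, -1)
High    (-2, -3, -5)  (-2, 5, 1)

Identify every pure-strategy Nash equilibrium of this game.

Plant 1 against (Idle, Idle): payoffs -5, -2, 4 → best response High.
Plant 1 against (Idle, Low): payoffs 1, -4, -2 → best response Low.
Plant 1 against (Low, Idle): payoffs 4, 2, -5 → best response Low.
Plant 1 against (Low, Low): payoffs 3, -3, -2 → best response Low.
Plant 2 against (Low, Idle): payoffs -3, -2 → best response Low.
Plant 2 against (Low, Low): payoffs -5, 2 → best response Low.
Plant 2 against (Medium, Idle): payoffs -5, 5 → best response Low.
Plant 2 against (Medium, Low): payoffs 5, 4 → best response Idle.
Plant 2 against (High, Idle): payoffs 1, -1 → best response Idle.
Plant 2 against (High, Low): payoffs -3, 5 → best response Low.
Plant 3 against (Low, Idle): payoffs 2, 1 → best response Idle.
Plant 3 against (Low, Low): payoffs -2, -1 → best response Low.
Plant 3 against (Medium, Idle): payoffs -3, 2 → best response Low.
Plant 3 against (Medium, Low): payoffs 2, -1 → best response Idle.
Plant 3 against (High, Idle): payoffs -4, -5 → best response Idle.
Plant 3 against (High, Low): payoffs -2, 1 → best response Low.
Mutual best responses: (Low, Low, Low); (High, Idle, Idle).

Pure-strategy Nash equilibria: (Low, Low, Low) and (High, Idle, Idle)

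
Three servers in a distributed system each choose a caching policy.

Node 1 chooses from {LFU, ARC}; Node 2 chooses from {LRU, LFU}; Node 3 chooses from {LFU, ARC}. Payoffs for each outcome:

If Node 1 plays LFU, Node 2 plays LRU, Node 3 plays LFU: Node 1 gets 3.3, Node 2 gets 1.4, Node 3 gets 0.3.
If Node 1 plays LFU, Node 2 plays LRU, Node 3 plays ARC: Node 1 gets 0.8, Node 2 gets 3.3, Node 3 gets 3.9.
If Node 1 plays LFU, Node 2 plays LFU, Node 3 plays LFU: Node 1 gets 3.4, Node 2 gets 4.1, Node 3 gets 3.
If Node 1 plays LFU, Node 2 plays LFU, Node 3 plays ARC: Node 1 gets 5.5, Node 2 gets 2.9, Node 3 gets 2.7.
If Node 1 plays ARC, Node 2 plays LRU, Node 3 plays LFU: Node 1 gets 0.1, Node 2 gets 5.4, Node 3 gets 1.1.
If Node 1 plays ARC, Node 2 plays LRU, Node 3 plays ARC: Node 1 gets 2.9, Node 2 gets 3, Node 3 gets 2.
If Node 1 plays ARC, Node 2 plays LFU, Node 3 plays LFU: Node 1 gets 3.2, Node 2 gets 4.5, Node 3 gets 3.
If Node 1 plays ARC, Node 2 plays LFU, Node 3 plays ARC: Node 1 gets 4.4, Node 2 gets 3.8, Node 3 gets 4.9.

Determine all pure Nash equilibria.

(LFU, LRU, LFU): Node 2 can switch to LFU (1.4 → 4.1). Not NE.
(LFU, LRU, ARC): Node 1 can switch to ARC (0.8 → 2.9). Not NE.
(LFU, LFU, LFU): Node 1 gets 3.4, best alternative 3.2; Node 2 gets 4.1, best alternative 1.4; Node 3 gets 3, best alternative 2.7. No profitable deviation — NE.
(LFU, LFU, ARC): Node 2 can switch to LRU (2.9 → 3.3). Not NE.
(ARC, LRU, LFU): Node 1 can switch to LFU (0.1 → 3.3). Not NE.
(ARC, LRU, ARC): Node 2 can switch to LFU (3 → 3.8). Not NE.
(ARC, LFU, LFU): Node 1 can switch to LFU (3.2 → 3.4). Not NE.
(ARC, LFU, ARC): Node 1 can switch to LFU (4.4 → 5.5). Not NE.

(LFU, LFU, LFU)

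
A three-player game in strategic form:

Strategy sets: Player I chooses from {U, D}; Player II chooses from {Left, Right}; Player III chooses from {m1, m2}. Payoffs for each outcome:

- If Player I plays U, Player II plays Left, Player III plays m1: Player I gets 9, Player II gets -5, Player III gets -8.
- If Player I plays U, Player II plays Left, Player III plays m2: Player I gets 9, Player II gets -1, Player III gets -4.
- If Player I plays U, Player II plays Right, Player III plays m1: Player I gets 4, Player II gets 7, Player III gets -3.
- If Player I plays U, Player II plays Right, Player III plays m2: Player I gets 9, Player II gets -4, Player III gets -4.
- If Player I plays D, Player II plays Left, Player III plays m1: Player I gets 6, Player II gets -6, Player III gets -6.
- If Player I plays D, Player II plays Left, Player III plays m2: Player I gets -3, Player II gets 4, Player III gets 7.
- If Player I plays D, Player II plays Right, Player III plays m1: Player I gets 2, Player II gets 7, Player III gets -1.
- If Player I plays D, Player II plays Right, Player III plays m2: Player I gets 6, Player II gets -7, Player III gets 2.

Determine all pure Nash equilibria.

Player I against (Left, m1): payoffs 9, 6 → best response U.
Player I against (Left, m2): payoffs 9, -3 → best response U.
Player I against (Right, m1): payoffs 4, 2 → best response U.
Player I against (Right, m2): payoffs 9, 6 → best response U.
Player II against (U, m1): payoffs -5, 7 → best response Right.
Player II against (U, m2): payoffs -1, -4 → best response Left.
Player II against (D, m1): payoffs -6, 7 → best response Right.
Player II against (D, m2): payoffs 4, -7 → best response Left.
Player III against (U, Left): payoffs -8, -4 → best response m2.
Player III against (U, Right): payoffs -3, -4 → best response m1.
Player III against (D, Left): payoffs -6, 7 → best response m2.
Player III against (D, Right): payoffs -1, 2 → best response m2.
Mutual best responses: (U, Left, m2); (U, Right, m1).

The pure Nash equilibria are (U, Left, m2) and (U, Right, m1).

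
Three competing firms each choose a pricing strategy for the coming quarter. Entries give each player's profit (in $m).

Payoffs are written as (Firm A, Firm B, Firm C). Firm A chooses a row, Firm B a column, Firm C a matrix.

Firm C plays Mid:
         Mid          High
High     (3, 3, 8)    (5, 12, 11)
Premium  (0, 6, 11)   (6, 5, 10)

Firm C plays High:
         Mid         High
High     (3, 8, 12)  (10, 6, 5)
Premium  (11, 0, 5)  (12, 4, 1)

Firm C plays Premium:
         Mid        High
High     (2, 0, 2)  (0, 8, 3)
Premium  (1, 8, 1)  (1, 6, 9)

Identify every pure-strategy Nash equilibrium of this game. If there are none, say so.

No pure-strategy Nash equilibrium.

Mark each player's best response to every combination of opponents' strategies; a profile where every player is best-responding is a pure Nash equilibrium.
Firm A against (Mid, Mid): payoffs 3, 0 → best response High.
Firm A against (Mid, High): payoffs 3, 11 → best response Premium.
Firm A against (Mid, Premium): payoffs 2, 1 → best response High.
Firm A against (High, Mid): payoffs 5, 6 → best response Premium.
Firm A against (High, High): payoffs 10, 12 → best response Premium.
Firm A against (High, Premium): payoffs 0, 1 → best response Premium.
Firm B against (High, Mid): payoffs 3, 12 → best response High.
Firm B against (High, High): payoffs 8, 6 → best response Mid.
Firm B against (High, Premium): payoffs 0, 8 → best response High.
Firm B against (Premium, Mid): payoffs 6, 5 → best response Mid.
Firm B against (Premium, High): payoffs 0, 4 → best response High.
Firm B against (Premium, Premium): payoffs 8, 6 → best response Mid.
Firm C against (High, Mid): payoffs 8, 12, 2 → best response High.
Firm C against (High, High): payoffs 11, 5, 3 → best response Mid.
Firm C against (Premium, Mid): payoffs 11, 5, 1 → best response Mid.
Firm C against (Premium, High): payoffs 10, 1, 9 → best response Mid.
No profile is a mutual best response for all players.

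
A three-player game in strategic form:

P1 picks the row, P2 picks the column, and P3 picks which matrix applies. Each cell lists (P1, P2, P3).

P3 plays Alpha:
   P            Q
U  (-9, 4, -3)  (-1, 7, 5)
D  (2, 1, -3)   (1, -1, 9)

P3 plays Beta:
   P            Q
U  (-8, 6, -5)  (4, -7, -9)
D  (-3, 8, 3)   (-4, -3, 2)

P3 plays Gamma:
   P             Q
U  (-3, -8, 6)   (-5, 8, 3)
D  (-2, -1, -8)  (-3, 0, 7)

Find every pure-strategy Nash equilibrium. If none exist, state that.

Pure NE: (D, P, Beta)

Check each profile: it is a Nash equilibrium iff no player can strictly gain by switching unilaterally.
(U, P, Alpha): P1 can switch to D (-9 → 2). Not NE.
(U, P, Beta): P1 can switch to D (-8 → -3). Not NE.
(U, P, Gamma): P1 can switch to D (-3 → -2). Not NE.
(U, Q, Alpha): P1 can switch to D (-1 → 1). Not NE.
(U, Q, Beta): P2 can switch to P (-7 → 6). Not NE.
(U, Q, Gamma): P1 can switch to D (-5 → -3). Not NE.
(D, P, Alpha): P3 can switch to Beta (-3 → 3). Not NE.
(D, P, Beta): P1 gets -3, best alternative -8; P2 gets 8, best alternative -3; P3 gets 3, best alternative -3. No profitable deviation — NE.
(D, P, Gamma): P2 can switch to Q (-1 → 0). Not NE.
(D, Q, Alpha): P2 can switch to P (-1 → 1). Not NE.
(D, Q, Beta): P1 can switch to U (-4 → 4). Not NE.
(D, Q, Gamma): P3 can switch to Alpha (7 → 9). Not NE.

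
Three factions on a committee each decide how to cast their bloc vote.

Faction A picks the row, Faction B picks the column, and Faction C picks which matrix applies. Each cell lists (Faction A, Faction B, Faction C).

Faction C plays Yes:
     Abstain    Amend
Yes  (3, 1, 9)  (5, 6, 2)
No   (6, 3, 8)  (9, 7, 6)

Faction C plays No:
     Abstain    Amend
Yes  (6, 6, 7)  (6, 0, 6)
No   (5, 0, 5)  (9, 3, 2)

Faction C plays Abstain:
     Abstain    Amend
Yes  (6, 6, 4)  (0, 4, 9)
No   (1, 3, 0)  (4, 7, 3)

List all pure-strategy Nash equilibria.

The unique pure-strategy Nash equilibrium is (No, Amend, Yes).

Faction A against (Abstain, Yes): payoffs 3, 6 → best response No.
Faction A against (Abstain, No): payoffs 6, 5 → best response Yes.
Faction A against (Abstain, Abstain): payoffs 6, 1 → best response Yes.
Faction A against (Amend, Yes): payoffs 5, 9 → best response No.
Faction A against (Amend, No): payoffs 6, 9 → best response No.
Faction A against (Amend, Abstain): payoffs 0, 4 → best response No.
Faction B against (Yes, Yes): payoffs 1, 6 → best response Amend.
Faction B against (Yes, No): payoffs 6, 0 → best response Abstain.
Faction B against (Yes, Abstain): payoffs 6, 4 → best response Abstain.
Faction B against (No, Yes): payoffs 3, 7 → best response Amend.
Faction B against (No, No): payoffs 0, 3 → best response Amend.
Faction B against (No, Abstain): payoffs 3, 7 → best response Amend.
Faction C against (Yes, Abstain): payoffs 9, 7, 4 → best response Yes.
Faction C against (Yes, Amend): payoffs 2, 6, 9 → best response Abstain.
Faction C against (No, Abstain): payoffs 8, 5, 0 → best response Yes.
Faction C against (No, Amend): payoffs 6, 2, 3 → best response Yes.
Mutual best responses: (No, Amend, Yes).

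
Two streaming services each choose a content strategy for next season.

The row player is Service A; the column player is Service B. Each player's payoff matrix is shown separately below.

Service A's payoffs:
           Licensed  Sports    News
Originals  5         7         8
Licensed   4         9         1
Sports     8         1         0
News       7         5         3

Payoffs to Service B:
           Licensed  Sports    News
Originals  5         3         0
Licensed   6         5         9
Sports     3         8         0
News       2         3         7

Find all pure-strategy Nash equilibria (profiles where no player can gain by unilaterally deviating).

No pure-strategy Nash equilibrium.

(Originals, Licensed): Service A can switch to Sports (5 → 8). Not NE.
(Originals, Sports): Service A can switch to Licensed (7 → 9). Not NE.
(Originals, News): Service B can switch to Licensed (0 → 5). Not NE.
(Licensed, Licensed): Service A can switch to Originals (4 → 5). Not NE.
(Licensed, Sports): Service B can switch to Licensed (5 → 6). Not NE.
(Licensed, News): Service A can switch to Originals (1 → 8). Not NE.
(Sports, Licensed): Service B can switch to Sports (3 → 8). Not NE.
(Sports, Sports): Service A can switch to Originals (1 → 7). Not NE.
(The remaining 4 profiles each have a profitable deviation by the same check.)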